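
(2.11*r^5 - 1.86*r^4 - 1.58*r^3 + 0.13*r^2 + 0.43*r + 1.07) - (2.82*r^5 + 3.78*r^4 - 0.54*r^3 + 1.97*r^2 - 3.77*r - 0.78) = -0.71*r^5 - 5.64*r^4 - 1.04*r^3 - 1.84*r^2 + 4.2*r + 1.85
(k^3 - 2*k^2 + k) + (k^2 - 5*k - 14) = k^3 - k^2 - 4*k - 14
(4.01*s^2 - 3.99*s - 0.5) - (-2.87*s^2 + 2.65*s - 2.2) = 6.88*s^2 - 6.64*s + 1.7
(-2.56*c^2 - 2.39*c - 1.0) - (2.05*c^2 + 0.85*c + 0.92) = -4.61*c^2 - 3.24*c - 1.92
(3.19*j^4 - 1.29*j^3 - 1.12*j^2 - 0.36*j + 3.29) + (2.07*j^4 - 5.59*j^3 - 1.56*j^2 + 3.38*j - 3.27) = 5.26*j^4 - 6.88*j^3 - 2.68*j^2 + 3.02*j + 0.02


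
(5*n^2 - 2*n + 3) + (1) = 5*n^2 - 2*n + 4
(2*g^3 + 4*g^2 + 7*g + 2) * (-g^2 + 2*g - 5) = -2*g^5 - 9*g^3 - 8*g^2 - 31*g - 10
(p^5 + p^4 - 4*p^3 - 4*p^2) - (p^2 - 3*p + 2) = p^5 + p^4 - 4*p^3 - 5*p^2 + 3*p - 2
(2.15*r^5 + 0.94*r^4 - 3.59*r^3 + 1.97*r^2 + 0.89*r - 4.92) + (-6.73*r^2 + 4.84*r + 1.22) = 2.15*r^5 + 0.94*r^4 - 3.59*r^3 - 4.76*r^2 + 5.73*r - 3.7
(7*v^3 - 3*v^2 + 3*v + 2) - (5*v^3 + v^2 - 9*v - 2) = 2*v^3 - 4*v^2 + 12*v + 4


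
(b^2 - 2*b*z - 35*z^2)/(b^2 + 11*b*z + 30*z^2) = (b - 7*z)/(b + 6*z)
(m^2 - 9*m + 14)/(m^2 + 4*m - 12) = (m - 7)/(m + 6)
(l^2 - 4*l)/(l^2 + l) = (l - 4)/(l + 1)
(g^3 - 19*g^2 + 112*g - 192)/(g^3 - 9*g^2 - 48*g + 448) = (g - 3)/(g + 7)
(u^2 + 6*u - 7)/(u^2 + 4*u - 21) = (u - 1)/(u - 3)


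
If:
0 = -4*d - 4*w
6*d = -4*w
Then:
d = 0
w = 0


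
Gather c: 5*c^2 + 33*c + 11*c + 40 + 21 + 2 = 5*c^2 + 44*c + 63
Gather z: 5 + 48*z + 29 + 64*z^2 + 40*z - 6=64*z^2 + 88*z + 28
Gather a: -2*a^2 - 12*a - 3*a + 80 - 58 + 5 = -2*a^2 - 15*a + 27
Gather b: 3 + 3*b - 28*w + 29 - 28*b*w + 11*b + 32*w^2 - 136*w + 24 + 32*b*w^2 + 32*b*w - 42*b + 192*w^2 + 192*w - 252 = b*(32*w^2 + 4*w - 28) + 224*w^2 + 28*w - 196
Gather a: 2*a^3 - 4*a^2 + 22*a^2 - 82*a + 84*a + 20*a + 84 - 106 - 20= 2*a^3 + 18*a^2 + 22*a - 42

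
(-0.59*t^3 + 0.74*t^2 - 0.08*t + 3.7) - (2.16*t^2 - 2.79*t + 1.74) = -0.59*t^3 - 1.42*t^2 + 2.71*t + 1.96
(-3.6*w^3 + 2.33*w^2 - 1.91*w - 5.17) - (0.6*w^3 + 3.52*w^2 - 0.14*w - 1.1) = -4.2*w^3 - 1.19*w^2 - 1.77*w - 4.07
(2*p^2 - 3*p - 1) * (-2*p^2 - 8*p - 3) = -4*p^4 - 10*p^3 + 20*p^2 + 17*p + 3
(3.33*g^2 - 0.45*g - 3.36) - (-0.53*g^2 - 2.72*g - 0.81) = 3.86*g^2 + 2.27*g - 2.55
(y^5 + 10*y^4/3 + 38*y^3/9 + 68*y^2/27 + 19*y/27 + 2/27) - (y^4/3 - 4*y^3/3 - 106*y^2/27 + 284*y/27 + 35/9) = y^5 + 3*y^4 + 50*y^3/9 + 58*y^2/9 - 265*y/27 - 103/27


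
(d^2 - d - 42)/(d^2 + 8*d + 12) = (d - 7)/(d + 2)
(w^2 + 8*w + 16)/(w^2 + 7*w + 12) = (w + 4)/(w + 3)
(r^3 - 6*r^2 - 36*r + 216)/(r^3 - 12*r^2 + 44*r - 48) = (r^2 - 36)/(r^2 - 6*r + 8)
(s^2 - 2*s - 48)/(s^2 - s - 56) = (s + 6)/(s + 7)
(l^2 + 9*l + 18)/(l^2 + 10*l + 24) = (l + 3)/(l + 4)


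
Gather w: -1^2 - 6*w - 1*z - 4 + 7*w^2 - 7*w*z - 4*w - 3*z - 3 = 7*w^2 + w*(-7*z - 10) - 4*z - 8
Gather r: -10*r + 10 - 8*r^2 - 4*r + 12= -8*r^2 - 14*r + 22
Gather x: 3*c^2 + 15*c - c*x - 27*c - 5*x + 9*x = 3*c^2 - 12*c + x*(4 - c)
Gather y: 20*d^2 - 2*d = 20*d^2 - 2*d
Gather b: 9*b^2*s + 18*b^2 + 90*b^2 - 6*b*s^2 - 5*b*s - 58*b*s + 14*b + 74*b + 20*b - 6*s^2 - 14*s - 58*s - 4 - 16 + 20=b^2*(9*s + 108) + b*(-6*s^2 - 63*s + 108) - 6*s^2 - 72*s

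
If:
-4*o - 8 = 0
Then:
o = -2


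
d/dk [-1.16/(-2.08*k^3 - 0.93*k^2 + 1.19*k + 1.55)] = (-7.2384*k^2 - 2.1576*k + 1.3804)/(2.08*k^3 + 0.93*k^2 - 1.19*k - 1.55)^2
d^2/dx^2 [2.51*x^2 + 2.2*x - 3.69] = 5.02000000000000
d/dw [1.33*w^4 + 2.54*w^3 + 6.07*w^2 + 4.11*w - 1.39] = 5.32*w^3 + 7.62*w^2 + 12.14*w + 4.11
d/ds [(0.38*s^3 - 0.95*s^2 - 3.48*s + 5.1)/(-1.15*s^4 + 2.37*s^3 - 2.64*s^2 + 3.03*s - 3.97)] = (0.437*s^6 - 2.185*s^5 - 10.7577*s^4 + 42.258*s^3 - 52.8525*s^2 + 34.471*s - 1.6374)/(1.3225*s^8 - 5.451*s^7 + 11.6889*s^6 - 19.4826*s^5 + 30.4628*s^4 - 34.8162*s^3 + 30.1425*s^2 - 24.0582*s + 15.7609)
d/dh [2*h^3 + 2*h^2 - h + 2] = 6*h^2 + 4*h - 1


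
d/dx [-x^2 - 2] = -2*x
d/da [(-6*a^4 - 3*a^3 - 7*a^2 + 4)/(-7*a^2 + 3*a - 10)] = (84*a^5 - 33*a^4 + 222*a^3 + 69*a^2 + 196*a - 12)/(49*a^4 - 42*a^3 + 149*a^2 - 60*a + 100)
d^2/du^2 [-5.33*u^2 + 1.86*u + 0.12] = -10.6600000000000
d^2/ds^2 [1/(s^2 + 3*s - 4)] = 2*(-s^2 - 3*s + (2*s + 3)^2 + 4)/(s^2 + 3*s - 4)^3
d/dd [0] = 0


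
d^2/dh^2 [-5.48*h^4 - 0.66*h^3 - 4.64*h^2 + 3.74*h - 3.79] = -65.76*h^2 - 3.96*h - 9.28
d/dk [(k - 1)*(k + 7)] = 2*k + 6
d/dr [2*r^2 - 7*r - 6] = 4*r - 7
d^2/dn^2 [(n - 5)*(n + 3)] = 2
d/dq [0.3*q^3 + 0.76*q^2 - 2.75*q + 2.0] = 0.9*q^2 + 1.52*q - 2.75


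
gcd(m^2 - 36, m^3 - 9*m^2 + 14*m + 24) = m - 6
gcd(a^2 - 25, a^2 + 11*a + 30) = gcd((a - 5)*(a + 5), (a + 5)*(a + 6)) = a + 5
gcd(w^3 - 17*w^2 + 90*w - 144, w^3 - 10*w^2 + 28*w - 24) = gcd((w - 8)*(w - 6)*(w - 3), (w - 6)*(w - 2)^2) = w - 6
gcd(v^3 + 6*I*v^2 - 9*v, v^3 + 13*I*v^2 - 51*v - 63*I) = v^2 + 6*I*v - 9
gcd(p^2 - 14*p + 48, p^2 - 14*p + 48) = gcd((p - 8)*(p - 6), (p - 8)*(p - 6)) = p^2 - 14*p + 48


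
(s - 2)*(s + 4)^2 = s^3 + 6*s^2 - 32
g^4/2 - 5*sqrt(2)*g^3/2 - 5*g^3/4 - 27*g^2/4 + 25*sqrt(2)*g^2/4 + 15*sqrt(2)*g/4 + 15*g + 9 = (g/2 + sqrt(2)/2)*(g - 3)*(g + 1/2)*(g - 6*sqrt(2))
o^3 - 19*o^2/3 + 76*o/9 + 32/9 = (o - 4)*(o - 8/3)*(o + 1/3)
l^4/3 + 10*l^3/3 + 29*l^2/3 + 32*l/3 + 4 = (l/3 + 1/3)*(l + 1)*(l + 2)*(l + 6)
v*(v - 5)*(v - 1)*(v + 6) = v^4 - 31*v^2 + 30*v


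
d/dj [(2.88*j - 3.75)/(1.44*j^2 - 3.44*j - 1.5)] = (-4.1472*j^2 + 10.8*j - 17.22)/(2.0736*j^4 - 9.9072*j^3 + 7.5136*j^2 + 10.32*j + 2.25)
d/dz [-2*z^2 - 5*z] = -4*z - 5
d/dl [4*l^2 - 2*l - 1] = 8*l - 2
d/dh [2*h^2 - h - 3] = 4*h - 1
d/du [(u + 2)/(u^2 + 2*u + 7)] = (u^2 + 2*u - 2*(u + 1)*(u + 2) + 7)/(u^2 + 2*u + 7)^2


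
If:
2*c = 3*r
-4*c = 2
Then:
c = -1/2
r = -1/3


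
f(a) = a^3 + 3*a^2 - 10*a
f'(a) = 3*a^2 + 6*a - 10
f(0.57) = -4.54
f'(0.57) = -5.61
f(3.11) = 28.00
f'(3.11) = 37.68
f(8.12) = 651.99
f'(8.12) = 236.52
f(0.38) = -3.31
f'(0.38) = -7.29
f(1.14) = -6.02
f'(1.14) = 0.74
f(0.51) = -4.19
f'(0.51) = -6.16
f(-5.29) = -11.18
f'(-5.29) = 42.21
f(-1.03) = 12.39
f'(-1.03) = -13.00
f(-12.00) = -1176.00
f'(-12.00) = 350.00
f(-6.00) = -48.00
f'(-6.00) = 62.00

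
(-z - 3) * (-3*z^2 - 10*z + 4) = 3*z^3 + 19*z^2 + 26*z - 12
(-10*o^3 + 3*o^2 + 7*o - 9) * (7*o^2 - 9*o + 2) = -70*o^5 + 111*o^4 + 2*o^3 - 120*o^2 + 95*o - 18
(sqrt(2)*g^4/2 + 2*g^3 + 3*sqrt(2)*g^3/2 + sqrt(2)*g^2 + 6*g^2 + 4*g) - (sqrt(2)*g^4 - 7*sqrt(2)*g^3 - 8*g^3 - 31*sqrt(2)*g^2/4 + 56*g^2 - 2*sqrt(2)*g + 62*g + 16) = -sqrt(2)*g^4/2 + 10*g^3 + 17*sqrt(2)*g^3/2 - 50*g^2 + 35*sqrt(2)*g^2/4 - 58*g + 2*sqrt(2)*g - 16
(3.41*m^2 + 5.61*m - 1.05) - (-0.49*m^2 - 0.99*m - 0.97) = 3.9*m^2 + 6.6*m - 0.0800000000000001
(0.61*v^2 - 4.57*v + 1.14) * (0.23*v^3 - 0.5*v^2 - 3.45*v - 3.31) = 0.1403*v^5 - 1.3561*v^4 + 0.4427*v^3 + 13.1774*v^2 + 11.1937*v - 3.7734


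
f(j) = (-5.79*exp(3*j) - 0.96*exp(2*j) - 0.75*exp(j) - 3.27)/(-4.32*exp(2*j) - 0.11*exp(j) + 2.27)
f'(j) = (8.64*exp(2*j) + 0.11*exp(j))*(-5.79*exp(3*j) - 0.96*exp(2*j) - 0.75*exp(j) - 3.27)/(-4.32*exp(2*j) - 0.11*exp(j) + 2.27)^2 + (-17.37*exp(3*j) - 1.92*exp(2*j) - 0.75*exp(j))/(-4.32*exp(2*j) - 0.11*exp(j) + 2.27) = (25.0128*exp(4*j) + 1.2738*exp(3*j) - 42.5643*exp(2*j) - 32.6112*exp(j) - 2.0622)*exp(j)/(18.6624*exp(4*j) + 0.9504*exp(3*j) - 19.6007*exp(2*j) - 0.4994*exp(j) + 5.1529)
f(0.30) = 3.53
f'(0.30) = -1.53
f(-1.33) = -1.88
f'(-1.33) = -0.95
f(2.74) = 21.00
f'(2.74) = 20.69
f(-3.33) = -1.46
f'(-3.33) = -0.02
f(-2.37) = -1.51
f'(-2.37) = -0.10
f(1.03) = 4.39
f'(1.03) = 3.13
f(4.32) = 100.97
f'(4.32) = 100.76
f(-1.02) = -2.36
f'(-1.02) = -2.44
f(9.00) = 10860.57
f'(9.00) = 10860.38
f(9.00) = 10860.57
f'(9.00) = 10860.38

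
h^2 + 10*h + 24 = (h + 4)*(h + 6)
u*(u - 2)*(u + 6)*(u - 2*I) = u^4 + 4*u^3 - 2*I*u^3 - 12*u^2 - 8*I*u^2 + 24*I*u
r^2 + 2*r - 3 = (r - 1)*(r + 3)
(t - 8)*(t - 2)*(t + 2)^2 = t^4 - 6*t^3 - 20*t^2 + 24*t + 64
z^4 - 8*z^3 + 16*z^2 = z^2*(z - 4)^2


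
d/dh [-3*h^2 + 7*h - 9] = 7 - 6*h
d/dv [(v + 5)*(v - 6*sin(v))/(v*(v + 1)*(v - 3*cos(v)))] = (-v*(v + 1)*(v + 5)*(v - 6*sin(v))*(3*sin(v) + 1) + v*(v + 1)*(v - 3*cos(v))*(v - (v + 5)*(6*cos(v) - 1) - 6*sin(v)) - v*(v + 5)*(v - 6*sin(v))*(v - 3*cos(v)) - (v + 1)*(v + 5)*(v - 6*sin(v))*(v - 3*cos(v)))/(v^2*(v + 1)^2*(v - 3*cos(v))^2)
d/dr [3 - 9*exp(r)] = -9*exp(r)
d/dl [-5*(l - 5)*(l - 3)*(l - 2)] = -15*l^2 + 100*l - 155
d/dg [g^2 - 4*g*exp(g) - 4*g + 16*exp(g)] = -4*g*exp(g) + 2*g + 12*exp(g) - 4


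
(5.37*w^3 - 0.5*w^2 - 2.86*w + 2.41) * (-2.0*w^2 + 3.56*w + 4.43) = -10.74*w^5 + 20.1172*w^4 + 27.7291*w^3 - 17.2166*w^2 - 4.0902*w + 10.6763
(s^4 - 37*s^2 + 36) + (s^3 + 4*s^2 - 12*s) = s^4 + s^3 - 33*s^2 - 12*s + 36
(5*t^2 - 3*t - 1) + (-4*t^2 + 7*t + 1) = t^2 + 4*t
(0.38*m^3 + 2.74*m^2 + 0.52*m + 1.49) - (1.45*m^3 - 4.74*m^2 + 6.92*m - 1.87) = -1.07*m^3 + 7.48*m^2 - 6.4*m + 3.36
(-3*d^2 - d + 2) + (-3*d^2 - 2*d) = -6*d^2 - 3*d + 2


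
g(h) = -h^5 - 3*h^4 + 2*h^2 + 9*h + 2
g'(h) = -5*h^4 - 12*h^3 + 4*h + 9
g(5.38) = -6912.27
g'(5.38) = -6027.02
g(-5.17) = 1559.25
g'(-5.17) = -1925.59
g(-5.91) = 3568.79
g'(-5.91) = -3637.40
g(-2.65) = -25.07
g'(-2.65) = -24.86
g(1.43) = 0.44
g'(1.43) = -41.28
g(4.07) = -1868.22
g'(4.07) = -2155.73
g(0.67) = 8.19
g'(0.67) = 7.06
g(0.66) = 8.12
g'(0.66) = 7.24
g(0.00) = 2.00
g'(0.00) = 9.00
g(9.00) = -78487.00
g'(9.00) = -41508.00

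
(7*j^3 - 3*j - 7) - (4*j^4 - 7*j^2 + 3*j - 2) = -4*j^4 + 7*j^3 + 7*j^2 - 6*j - 5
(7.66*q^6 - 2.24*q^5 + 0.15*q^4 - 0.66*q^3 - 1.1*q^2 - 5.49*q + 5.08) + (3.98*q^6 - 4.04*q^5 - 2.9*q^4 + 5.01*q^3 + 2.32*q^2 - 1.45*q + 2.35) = 11.64*q^6 - 6.28*q^5 - 2.75*q^4 + 4.35*q^3 + 1.22*q^2 - 6.94*q + 7.43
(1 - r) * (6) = 6 - 6*r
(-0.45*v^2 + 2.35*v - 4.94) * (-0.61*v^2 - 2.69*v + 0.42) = 0.2745*v^4 - 0.223*v^3 - 3.4971*v^2 + 14.2756*v - 2.0748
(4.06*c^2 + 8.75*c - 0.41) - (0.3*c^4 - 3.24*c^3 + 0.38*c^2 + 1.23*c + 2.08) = -0.3*c^4 + 3.24*c^3 + 3.68*c^2 + 7.52*c - 2.49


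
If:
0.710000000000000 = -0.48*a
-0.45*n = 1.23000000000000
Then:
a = -1.48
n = -2.73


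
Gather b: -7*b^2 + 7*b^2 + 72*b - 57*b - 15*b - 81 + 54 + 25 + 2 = 0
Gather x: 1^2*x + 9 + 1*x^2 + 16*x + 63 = x^2 + 17*x + 72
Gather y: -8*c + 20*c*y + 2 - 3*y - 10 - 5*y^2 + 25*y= -8*c - 5*y^2 + y*(20*c + 22) - 8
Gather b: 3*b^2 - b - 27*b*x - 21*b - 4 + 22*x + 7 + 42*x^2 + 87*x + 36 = 3*b^2 + b*(-27*x - 22) + 42*x^2 + 109*x + 39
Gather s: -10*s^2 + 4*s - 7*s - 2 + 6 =-10*s^2 - 3*s + 4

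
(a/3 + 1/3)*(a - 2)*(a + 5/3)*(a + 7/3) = a^4/3 + a^3 - 19*a^2/27 - 107*a/27 - 70/27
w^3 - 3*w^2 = w^2*(w - 3)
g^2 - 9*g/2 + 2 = (g - 4)*(g - 1/2)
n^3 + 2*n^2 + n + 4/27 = (n + 1/3)^2*(n + 4/3)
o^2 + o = o*(o + 1)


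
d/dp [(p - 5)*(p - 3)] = 2*p - 8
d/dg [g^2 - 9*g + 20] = 2*g - 9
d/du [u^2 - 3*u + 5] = 2*u - 3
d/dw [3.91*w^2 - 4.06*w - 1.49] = 7.82*w - 4.06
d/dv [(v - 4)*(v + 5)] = 2*v + 1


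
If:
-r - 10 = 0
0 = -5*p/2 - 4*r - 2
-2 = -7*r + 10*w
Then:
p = 76/5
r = -10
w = -36/5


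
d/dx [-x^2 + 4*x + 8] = 4 - 2*x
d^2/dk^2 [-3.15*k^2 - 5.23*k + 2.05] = -6.30000000000000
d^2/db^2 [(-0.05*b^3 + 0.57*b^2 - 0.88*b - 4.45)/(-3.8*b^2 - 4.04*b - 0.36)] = (-7.105427357601e-15*b^4 + 44.41104*b^3 + 390.66288*b^2 + 402.71424*b + 130.379552)/(54.872*b^6 + 175.0128*b^5 + 201.66144*b^4 + 99.099584*b^3 + 19.104768*b^2 + 1.570752*b + 0.046656)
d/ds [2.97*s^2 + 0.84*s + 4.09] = 5.94*s + 0.84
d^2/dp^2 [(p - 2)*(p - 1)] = 2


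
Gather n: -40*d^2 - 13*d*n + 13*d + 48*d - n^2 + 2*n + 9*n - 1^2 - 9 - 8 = -40*d^2 + 61*d - n^2 + n*(11 - 13*d) - 18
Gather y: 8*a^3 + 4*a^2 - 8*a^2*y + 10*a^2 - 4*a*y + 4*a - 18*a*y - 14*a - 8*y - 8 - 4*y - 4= 8*a^3 + 14*a^2 - 10*a + y*(-8*a^2 - 22*a - 12) - 12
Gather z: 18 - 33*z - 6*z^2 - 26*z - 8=-6*z^2 - 59*z + 10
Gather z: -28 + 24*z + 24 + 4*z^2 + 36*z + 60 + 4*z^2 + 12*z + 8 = 8*z^2 + 72*z + 64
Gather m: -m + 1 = 1 - m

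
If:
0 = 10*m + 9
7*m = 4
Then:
No Solution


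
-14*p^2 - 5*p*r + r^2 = (-7*p + r)*(2*p + r)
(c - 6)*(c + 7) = c^2 + c - 42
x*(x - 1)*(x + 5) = x^3 + 4*x^2 - 5*x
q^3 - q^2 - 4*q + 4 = (q - 2)*(q - 1)*(q + 2)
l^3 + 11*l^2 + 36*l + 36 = (l + 2)*(l + 3)*(l + 6)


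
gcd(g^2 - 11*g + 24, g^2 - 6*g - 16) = g - 8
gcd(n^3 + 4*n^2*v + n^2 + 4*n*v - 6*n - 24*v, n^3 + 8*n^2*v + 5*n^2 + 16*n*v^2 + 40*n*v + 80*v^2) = n + 4*v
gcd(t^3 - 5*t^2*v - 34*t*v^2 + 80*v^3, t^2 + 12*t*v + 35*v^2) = t + 5*v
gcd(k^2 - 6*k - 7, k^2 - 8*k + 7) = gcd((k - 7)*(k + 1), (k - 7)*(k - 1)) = k - 7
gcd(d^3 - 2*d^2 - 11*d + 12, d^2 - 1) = d - 1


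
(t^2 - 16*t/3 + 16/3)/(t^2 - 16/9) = 3*(t - 4)/(3*t + 4)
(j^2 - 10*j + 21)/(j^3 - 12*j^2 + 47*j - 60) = (j - 7)/(j^2 - 9*j + 20)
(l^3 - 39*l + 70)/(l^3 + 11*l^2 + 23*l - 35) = (l^2 - 7*l + 10)/(l^2 + 4*l - 5)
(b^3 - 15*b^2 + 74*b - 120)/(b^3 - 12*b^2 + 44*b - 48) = (b - 5)/(b - 2)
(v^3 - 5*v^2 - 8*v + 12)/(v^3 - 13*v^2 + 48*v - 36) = (v + 2)/(v - 6)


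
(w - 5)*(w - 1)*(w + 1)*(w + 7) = w^4 + 2*w^3 - 36*w^2 - 2*w + 35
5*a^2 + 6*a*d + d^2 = (a + d)*(5*a + d)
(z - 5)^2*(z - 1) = z^3 - 11*z^2 + 35*z - 25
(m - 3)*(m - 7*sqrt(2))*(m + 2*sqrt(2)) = m^3 - 5*sqrt(2)*m^2 - 3*m^2 - 28*m + 15*sqrt(2)*m + 84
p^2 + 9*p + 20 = (p + 4)*(p + 5)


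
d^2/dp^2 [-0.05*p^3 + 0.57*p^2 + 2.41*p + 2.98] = 1.14 - 0.3*p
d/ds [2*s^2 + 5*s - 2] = 4*s + 5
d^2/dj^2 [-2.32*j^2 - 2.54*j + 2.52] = -4.64000000000000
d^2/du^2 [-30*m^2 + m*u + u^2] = 2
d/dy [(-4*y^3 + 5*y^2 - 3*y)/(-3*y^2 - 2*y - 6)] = (12*y^4 + 16*y^3 + 53*y^2 - 60*y + 18)/(9*y^4 + 12*y^3 + 40*y^2 + 24*y + 36)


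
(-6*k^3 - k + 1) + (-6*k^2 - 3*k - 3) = -6*k^3 - 6*k^2 - 4*k - 2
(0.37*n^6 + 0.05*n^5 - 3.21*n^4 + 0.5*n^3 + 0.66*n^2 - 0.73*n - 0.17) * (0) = 0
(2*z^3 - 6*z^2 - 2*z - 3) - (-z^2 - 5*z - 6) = 2*z^3 - 5*z^2 + 3*z + 3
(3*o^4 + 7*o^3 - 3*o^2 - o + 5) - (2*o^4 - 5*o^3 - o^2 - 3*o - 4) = o^4 + 12*o^3 - 2*o^2 + 2*o + 9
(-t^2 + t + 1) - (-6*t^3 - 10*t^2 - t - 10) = 6*t^3 + 9*t^2 + 2*t + 11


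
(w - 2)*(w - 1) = w^2 - 3*w + 2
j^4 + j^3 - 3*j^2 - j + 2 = (j - 1)^2*(j + 1)*(j + 2)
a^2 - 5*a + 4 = (a - 4)*(a - 1)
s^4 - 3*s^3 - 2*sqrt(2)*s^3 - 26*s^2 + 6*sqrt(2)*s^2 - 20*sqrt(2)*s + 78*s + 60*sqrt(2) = (s - 3)*(s - 5*sqrt(2))*(s + sqrt(2))*(s + 2*sqrt(2))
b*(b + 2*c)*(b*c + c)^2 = b^4*c^2 + 2*b^3*c^3 + 2*b^3*c^2 + 4*b^2*c^3 + b^2*c^2 + 2*b*c^3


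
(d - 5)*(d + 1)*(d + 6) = d^3 + 2*d^2 - 29*d - 30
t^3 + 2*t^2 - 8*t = t*(t - 2)*(t + 4)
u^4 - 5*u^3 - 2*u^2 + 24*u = u*(u - 4)*(u - 3)*(u + 2)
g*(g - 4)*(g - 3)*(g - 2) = g^4 - 9*g^3 + 26*g^2 - 24*g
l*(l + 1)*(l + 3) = l^3 + 4*l^2 + 3*l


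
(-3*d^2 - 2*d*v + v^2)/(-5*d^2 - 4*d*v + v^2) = (-3*d + v)/(-5*d + v)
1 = 1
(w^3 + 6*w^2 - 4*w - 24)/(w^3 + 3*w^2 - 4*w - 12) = (w + 6)/(w + 3)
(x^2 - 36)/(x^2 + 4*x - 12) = (x - 6)/(x - 2)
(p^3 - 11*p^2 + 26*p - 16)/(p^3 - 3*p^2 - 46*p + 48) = (p - 2)/(p + 6)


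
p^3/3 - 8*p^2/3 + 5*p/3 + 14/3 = (p/3 + 1/3)*(p - 7)*(p - 2)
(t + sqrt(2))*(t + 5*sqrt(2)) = t^2 + 6*sqrt(2)*t + 10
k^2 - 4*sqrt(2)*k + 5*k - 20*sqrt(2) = (k + 5)*(k - 4*sqrt(2))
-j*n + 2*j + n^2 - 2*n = (-j + n)*(n - 2)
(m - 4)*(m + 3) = m^2 - m - 12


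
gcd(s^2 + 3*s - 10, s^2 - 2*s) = s - 2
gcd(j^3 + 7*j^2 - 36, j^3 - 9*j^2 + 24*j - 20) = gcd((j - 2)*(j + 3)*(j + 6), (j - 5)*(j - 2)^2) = j - 2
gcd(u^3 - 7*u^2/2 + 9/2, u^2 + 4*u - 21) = u - 3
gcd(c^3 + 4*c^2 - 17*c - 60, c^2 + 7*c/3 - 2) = c + 3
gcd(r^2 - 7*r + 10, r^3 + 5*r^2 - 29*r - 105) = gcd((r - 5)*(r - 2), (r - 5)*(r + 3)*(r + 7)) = r - 5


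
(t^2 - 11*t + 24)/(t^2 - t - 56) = (t - 3)/(t + 7)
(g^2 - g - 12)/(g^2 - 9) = (g - 4)/(g - 3)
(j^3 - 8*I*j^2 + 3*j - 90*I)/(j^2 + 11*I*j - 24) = (j^2 - 11*I*j - 30)/(j + 8*I)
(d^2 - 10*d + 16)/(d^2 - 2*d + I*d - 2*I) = (d - 8)/(d + I)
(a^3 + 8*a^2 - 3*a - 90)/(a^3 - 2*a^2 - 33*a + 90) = (a + 5)/(a - 5)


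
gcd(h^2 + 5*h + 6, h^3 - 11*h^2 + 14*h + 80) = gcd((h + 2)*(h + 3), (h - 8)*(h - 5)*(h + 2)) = h + 2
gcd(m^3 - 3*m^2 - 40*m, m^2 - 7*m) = m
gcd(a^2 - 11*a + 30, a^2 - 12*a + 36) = a - 6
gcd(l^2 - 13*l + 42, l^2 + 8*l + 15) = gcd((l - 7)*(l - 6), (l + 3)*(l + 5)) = 1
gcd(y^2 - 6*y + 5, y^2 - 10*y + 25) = y - 5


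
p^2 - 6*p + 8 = (p - 4)*(p - 2)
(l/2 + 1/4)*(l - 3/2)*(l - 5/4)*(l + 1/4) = l^4/2 - l^3 - l^2/32 + 17*l/32 + 15/128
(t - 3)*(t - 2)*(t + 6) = t^3 + t^2 - 24*t + 36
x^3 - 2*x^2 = x^2*(x - 2)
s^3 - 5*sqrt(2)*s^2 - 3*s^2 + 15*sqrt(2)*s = s*(s - 3)*(s - 5*sqrt(2))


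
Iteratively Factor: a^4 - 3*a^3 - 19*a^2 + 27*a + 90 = (a + 2)*(a^3 - 5*a^2 - 9*a + 45) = (a + 2)*(a + 3)*(a^2 - 8*a + 15) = (a - 3)*(a + 2)*(a + 3)*(a - 5)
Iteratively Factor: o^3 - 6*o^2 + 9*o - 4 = (o - 4)*(o^2 - 2*o + 1) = (o - 4)*(o - 1)*(o - 1)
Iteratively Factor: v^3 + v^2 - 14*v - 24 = (v - 4)*(v^2 + 5*v + 6) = (v - 4)*(v + 3)*(v + 2)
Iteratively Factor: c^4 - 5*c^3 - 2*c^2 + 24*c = (c - 3)*(c^3 - 2*c^2 - 8*c) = (c - 3)*(c + 2)*(c^2 - 4*c) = (c - 4)*(c - 3)*(c + 2)*(c)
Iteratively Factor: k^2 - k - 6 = (k + 2)*(k - 3)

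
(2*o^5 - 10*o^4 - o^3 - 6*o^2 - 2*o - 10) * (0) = 0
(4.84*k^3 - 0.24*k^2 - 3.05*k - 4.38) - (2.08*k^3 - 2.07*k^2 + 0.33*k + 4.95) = 2.76*k^3 + 1.83*k^2 - 3.38*k - 9.33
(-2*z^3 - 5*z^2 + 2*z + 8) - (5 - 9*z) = -2*z^3 - 5*z^2 + 11*z + 3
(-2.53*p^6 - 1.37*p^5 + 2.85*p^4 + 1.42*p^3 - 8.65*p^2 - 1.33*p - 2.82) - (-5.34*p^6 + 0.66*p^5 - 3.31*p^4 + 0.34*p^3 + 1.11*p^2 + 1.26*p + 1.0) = 2.81*p^6 - 2.03*p^5 + 6.16*p^4 + 1.08*p^3 - 9.76*p^2 - 2.59*p - 3.82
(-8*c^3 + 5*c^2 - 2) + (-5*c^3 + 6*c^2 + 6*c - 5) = -13*c^3 + 11*c^2 + 6*c - 7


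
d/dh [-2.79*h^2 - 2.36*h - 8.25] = -5.58*h - 2.36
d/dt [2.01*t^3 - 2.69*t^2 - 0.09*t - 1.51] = 6.03*t^2 - 5.38*t - 0.09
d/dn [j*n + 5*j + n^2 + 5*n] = j + 2*n + 5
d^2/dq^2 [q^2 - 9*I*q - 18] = 2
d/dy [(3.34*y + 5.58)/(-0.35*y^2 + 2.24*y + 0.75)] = (1.169*y^2 + 3.906*y - 9.9942)/(0.1225*y^4 - 1.568*y^3 + 4.4926*y^2 + 3.36*y + 0.5625)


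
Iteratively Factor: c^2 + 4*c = (c + 4)*(c)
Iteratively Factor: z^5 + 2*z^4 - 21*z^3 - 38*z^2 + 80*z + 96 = (z + 3)*(z^4 - z^3 - 18*z^2 + 16*z + 32) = (z - 2)*(z + 3)*(z^3 + z^2 - 16*z - 16) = (z - 4)*(z - 2)*(z + 3)*(z^2 + 5*z + 4) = (z - 4)*(z - 2)*(z + 1)*(z + 3)*(z + 4)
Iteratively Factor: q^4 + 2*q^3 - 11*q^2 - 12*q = (q)*(q^3 + 2*q^2 - 11*q - 12) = q*(q + 1)*(q^2 + q - 12) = q*(q + 1)*(q + 4)*(q - 3)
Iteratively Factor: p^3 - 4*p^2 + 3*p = (p - 1)*(p^2 - 3*p) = p*(p - 1)*(p - 3)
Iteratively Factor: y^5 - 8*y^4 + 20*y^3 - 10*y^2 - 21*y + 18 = (y - 3)*(y^4 - 5*y^3 + 5*y^2 + 5*y - 6) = (y - 3)*(y + 1)*(y^3 - 6*y^2 + 11*y - 6) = (y - 3)*(y - 1)*(y + 1)*(y^2 - 5*y + 6) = (y - 3)^2*(y - 1)*(y + 1)*(y - 2)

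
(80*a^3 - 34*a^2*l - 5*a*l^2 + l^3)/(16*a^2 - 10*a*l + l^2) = 5*a + l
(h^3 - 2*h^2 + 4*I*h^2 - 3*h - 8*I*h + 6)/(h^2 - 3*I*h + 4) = (h^2 + h*(-2 + 3*I) - 6*I)/(h - 4*I)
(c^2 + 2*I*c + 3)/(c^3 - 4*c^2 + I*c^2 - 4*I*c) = (c^2 + 2*I*c + 3)/(c*(c^2 + c*(-4 + I) - 4*I))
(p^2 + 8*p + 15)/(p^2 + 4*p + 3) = (p + 5)/(p + 1)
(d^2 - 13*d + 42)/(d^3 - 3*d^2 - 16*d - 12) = (d - 7)/(d^2 + 3*d + 2)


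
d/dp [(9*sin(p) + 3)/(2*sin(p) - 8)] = -39*cos(p)/(2*(sin(p) - 4)^2)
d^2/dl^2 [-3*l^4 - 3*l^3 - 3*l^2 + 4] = -36*l^2 - 18*l - 6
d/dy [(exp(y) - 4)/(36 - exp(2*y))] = (2*(exp(y) - 4)*exp(y) - exp(2*y) + 36)*exp(y)/(exp(2*y) - 36)^2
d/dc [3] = 0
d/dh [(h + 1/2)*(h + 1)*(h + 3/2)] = 3*h^2 + 6*h + 11/4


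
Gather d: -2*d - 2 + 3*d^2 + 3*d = 3*d^2 + d - 2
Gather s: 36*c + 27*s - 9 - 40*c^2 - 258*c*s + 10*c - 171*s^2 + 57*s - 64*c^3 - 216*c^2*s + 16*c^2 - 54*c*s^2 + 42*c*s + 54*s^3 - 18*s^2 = -64*c^3 - 24*c^2 + 46*c + 54*s^3 + s^2*(-54*c - 189) + s*(-216*c^2 - 216*c + 84) - 9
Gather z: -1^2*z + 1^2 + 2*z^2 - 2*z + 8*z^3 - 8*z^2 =8*z^3 - 6*z^2 - 3*z + 1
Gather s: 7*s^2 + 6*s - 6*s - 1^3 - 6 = 7*s^2 - 7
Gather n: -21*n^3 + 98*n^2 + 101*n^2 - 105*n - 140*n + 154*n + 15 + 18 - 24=-21*n^3 + 199*n^2 - 91*n + 9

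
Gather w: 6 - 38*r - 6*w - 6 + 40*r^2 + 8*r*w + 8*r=40*r^2 - 30*r + w*(8*r - 6)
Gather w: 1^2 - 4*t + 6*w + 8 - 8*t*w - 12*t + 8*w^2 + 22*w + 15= -16*t + 8*w^2 + w*(28 - 8*t) + 24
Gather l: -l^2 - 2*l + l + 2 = -l^2 - l + 2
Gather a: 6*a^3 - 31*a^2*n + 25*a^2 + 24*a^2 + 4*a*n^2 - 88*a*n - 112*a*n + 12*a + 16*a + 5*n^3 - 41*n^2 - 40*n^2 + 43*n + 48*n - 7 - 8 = 6*a^3 + a^2*(49 - 31*n) + a*(4*n^2 - 200*n + 28) + 5*n^3 - 81*n^2 + 91*n - 15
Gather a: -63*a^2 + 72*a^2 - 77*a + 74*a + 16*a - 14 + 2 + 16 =9*a^2 + 13*a + 4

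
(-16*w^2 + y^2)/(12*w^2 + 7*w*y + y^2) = (-4*w + y)/(3*w + y)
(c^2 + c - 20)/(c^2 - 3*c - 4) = (c + 5)/(c + 1)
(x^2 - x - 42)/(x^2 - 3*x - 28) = (x + 6)/(x + 4)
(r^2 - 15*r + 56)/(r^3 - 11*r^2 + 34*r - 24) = (r^2 - 15*r + 56)/(r^3 - 11*r^2 + 34*r - 24)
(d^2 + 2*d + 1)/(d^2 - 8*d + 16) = (d^2 + 2*d + 1)/(d^2 - 8*d + 16)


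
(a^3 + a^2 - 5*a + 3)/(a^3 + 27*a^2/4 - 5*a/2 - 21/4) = 4*(a^2 + 2*a - 3)/(4*a^2 + 31*a + 21)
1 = 1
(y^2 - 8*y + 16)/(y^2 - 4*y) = (y - 4)/y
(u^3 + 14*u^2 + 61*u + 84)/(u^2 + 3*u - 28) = (u^2 + 7*u + 12)/(u - 4)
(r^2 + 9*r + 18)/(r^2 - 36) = (r + 3)/(r - 6)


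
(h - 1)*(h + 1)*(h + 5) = h^3 + 5*h^2 - h - 5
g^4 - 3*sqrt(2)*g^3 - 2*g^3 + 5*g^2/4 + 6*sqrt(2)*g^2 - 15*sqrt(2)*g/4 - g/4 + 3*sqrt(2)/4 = (g - 1)*(g - 1/2)^2*(g - 3*sqrt(2))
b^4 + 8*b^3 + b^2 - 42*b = b*(b - 2)*(b + 3)*(b + 7)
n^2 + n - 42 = (n - 6)*(n + 7)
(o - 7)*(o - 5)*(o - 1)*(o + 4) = o^4 - 9*o^3 - 5*o^2 + 153*o - 140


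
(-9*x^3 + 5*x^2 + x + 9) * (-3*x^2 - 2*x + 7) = 27*x^5 + 3*x^4 - 76*x^3 + 6*x^2 - 11*x + 63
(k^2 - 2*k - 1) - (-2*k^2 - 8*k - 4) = 3*k^2 + 6*k + 3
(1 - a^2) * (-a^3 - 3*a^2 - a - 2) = a^5 + 3*a^4 - a^2 - a - 2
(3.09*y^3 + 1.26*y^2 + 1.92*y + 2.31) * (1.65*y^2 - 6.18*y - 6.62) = 5.0985*y^5 - 17.0172*y^4 - 25.0746*y^3 - 16.3953*y^2 - 26.9862*y - 15.2922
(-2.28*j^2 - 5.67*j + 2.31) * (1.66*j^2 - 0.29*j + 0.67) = -3.7848*j^4 - 8.751*j^3 + 3.9513*j^2 - 4.4688*j + 1.5477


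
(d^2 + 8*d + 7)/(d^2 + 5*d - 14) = (d + 1)/(d - 2)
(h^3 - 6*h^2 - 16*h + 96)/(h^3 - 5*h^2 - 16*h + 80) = (h - 6)/(h - 5)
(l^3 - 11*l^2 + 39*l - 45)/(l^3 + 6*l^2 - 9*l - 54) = (l^2 - 8*l + 15)/(l^2 + 9*l + 18)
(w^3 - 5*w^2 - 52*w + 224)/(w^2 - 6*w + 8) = (w^2 - w - 56)/(w - 2)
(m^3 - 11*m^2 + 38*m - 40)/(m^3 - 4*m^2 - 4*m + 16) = (m - 5)/(m + 2)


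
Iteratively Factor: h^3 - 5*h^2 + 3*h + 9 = (h + 1)*(h^2 - 6*h + 9) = (h - 3)*(h + 1)*(h - 3)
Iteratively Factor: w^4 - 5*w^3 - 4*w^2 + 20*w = (w + 2)*(w^3 - 7*w^2 + 10*w) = w*(w + 2)*(w^2 - 7*w + 10) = w*(w - 2)*(w + 2)*(w - 5)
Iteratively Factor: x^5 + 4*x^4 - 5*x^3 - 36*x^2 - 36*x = (x + 2)*(x^4 + 2*x^3 - 9*x^2 - 18*x) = (x - 3)*(x + 2)*(x^3 + 5*x^2 + 6*x) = (x - 3)*(x + 2)*(x + 3)*(x^2 + 2*x) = x*(x - 3)*(x + 2)*(x + 3)*(x + 2)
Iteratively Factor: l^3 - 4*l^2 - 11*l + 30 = (l - 2)*(l^2 - 2*l - 15) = (l - 2)*(l + 3)*(l - 5)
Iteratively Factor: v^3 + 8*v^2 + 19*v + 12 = (v + 1)*(v^2 + 7*v + 12) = (v + 1)*(v + 3)*(v + 4)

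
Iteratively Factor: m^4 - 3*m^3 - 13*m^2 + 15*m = (m)*(m^3 - 3*m^2 - 13*m + 15) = m*(m + 3)*(m^2 - 6*m + 5) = m*(m - 1)*(m + 3)*(m - 5)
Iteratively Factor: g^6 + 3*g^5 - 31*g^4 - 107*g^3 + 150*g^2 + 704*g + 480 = (g + 4)*(g^5 - g^4 - 27*g^3 + g^2 + 146*g + 120) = (g + 2)*(g + 4)*(g^4 - 3*g^3 - 21*g^2 + 43*g + 60) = (g - 3)*(g + 2)*(g + 4)*(g^3 - 21*g - 20) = (g - 3)*(g + 2)*(g + 4)^2*(g^2 - 4*g - 5) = (g - 3)*(g + 1)*(g + 2)*(g + 4)^2*(g - 5)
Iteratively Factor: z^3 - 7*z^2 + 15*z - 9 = (z - 3)*(z^2 - 4*z + 3) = (z - 3)^2*(z - 1)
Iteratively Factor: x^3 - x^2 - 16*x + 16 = (x + 4)*(x^2 - 5*x + 4) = (x - 4)*(x + 4)*(x - 1)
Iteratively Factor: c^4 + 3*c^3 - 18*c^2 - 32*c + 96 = (c - 2)*(c^3 + 5*c^2 - 8*c - 48) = (c - 3)*(c - 2)*(c^2 + 8*c + 16) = (c - 3)*(c - 2)*(c + 4)*(c + 4)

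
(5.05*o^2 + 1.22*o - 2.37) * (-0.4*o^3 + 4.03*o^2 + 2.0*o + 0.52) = -2.02*o^5 + 19.8635*o^4 + 15.9646*o^3 - 4.4851*o^2 - 4.1056*o - 1.2324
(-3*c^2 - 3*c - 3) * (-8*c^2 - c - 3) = 24*c^4 + 27*c^3 + 36*c^2 + 12*c + 9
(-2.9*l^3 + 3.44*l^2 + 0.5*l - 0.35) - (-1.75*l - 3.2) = -2.9*l^3 + 3.44*l^2 + 2.25*l + 2.85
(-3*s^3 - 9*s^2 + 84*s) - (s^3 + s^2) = -4*s^3 - 10*s^2 + 84*s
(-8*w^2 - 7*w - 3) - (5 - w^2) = -7*w^2 - 7*w - 8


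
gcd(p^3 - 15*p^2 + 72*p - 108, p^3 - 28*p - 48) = p - 6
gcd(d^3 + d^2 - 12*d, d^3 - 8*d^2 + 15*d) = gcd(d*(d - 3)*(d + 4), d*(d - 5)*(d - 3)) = d^2 - 3*d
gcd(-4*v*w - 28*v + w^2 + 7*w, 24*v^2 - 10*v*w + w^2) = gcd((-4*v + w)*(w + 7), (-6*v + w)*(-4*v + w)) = 4*v - w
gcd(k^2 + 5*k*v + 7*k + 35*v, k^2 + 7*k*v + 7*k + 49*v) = k + 7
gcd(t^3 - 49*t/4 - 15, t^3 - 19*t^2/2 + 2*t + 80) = t^2 - 3*t/2 - 10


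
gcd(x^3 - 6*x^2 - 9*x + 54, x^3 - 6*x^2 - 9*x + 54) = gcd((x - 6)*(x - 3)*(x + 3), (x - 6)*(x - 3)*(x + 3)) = x^3 - 6*x^2 - 9*x + 54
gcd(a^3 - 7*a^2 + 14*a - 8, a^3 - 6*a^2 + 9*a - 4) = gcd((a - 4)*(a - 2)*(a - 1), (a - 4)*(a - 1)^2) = a^2 - 5*a + 4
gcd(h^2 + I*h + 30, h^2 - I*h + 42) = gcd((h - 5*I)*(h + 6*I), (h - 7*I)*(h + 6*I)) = h + 6*I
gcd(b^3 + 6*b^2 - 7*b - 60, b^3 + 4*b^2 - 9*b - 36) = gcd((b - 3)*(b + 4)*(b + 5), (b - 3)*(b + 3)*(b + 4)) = b^2 + b - 12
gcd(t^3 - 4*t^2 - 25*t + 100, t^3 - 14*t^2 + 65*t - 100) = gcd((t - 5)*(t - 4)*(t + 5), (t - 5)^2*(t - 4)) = t^2 - 9*t + 20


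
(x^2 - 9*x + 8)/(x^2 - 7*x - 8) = (x - 1)/(x + 1)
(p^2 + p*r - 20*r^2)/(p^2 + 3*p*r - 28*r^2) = (p + 5*r)/(p + 7*r)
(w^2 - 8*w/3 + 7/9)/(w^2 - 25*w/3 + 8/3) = (w - 7/3)/(w - 8)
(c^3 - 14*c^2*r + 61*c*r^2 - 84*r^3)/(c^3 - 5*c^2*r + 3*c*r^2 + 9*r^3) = (-c^2 + 11*c*r - 28*r^2)/(-c^2 + 2*c*r + 3*r^2)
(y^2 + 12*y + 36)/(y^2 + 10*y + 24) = (y + 6)/(y + 4)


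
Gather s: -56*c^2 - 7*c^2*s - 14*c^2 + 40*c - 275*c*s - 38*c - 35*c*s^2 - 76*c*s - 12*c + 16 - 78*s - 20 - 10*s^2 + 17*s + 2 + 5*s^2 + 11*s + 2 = -70*c^2 - 10*c + s^2*(-35*c - 5) + s*(-7*c^2 - 351*c - 50)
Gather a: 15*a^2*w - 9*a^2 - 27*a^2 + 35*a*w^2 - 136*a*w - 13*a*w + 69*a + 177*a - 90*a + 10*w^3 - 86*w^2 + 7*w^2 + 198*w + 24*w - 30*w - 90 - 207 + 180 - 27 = a^2*(15*w - 36) + a*(35*w^2 - 149*w + 156) + 10*w^3 - 79*w^2 + 192*w - 144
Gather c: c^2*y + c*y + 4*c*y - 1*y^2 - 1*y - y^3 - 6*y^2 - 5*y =c^2*y + 5*c*y - y^3 - 7*y^2 - 6*y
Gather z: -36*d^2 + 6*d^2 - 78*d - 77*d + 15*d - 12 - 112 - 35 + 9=-30*d^2 - 140*d - 150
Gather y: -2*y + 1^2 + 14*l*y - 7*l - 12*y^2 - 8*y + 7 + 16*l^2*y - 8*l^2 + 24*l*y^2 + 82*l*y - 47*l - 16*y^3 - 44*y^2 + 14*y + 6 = -8*l^2 - 54*l - 16*y^3 + y^2*(24*l - 56) + y*(16*l^2 + 96*l + 4) + 14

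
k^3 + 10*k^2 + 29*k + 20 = (k + 1)*(k + 4)*(k + 5)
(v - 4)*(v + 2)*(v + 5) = v^3 + 3*v^2 - 18*v - 40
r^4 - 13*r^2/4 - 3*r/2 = r*(r - 2)*(r + 1/2)*(r + 3/2)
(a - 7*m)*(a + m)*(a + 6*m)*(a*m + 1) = a^4*m + a^3 - 43*a^2*m^3 - 42*a*m^4 - 43*a*m^2 - 42*m^3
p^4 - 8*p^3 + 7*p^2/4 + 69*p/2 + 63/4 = (p - 7)*(p - 3)*(p + 1/2)*(p + 3/2)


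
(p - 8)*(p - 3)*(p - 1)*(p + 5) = p^4 - 7*p^3 - 25*p^2 + 151*p - 120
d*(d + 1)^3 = d^4 + 3*d^3 + 3*d^2 + d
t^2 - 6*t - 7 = (t - 7)*(t + 1)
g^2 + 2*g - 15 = (g - 3)*(g + 5)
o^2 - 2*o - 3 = (o - 3)*(o + 1)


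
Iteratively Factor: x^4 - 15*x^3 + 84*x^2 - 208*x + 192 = (x - 3)*(x^3 - 12*x^2 + 48*x - 64) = (x - 4)*(x - 3)*(x^2 - 8*x + 16) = (x - 4)^2*(x - 3)*(x - 4)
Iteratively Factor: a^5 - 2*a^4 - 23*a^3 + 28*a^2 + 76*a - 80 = (a - 5)*(a^4 + 3*a^3 - 8*a^2 - 12*a + 16) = (a - 5)*(a + 4)*(a^3 - a^2 - 4*a + 4) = (a - 5)*(a - 2)*(a + 4)*(a^2 + a - 2) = (a - 5)*(a - 2)*(a + 2)*(a + 4)*(a - 1)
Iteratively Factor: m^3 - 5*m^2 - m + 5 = (m - 5)*(m^2 - 1) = (m - 5)*(m - 1)*(m + 1)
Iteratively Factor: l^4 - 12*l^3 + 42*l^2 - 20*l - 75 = (l - 3)*(l^3 - 9*l^2 + 15*l + 25) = (l - 5)*(l - 3)*(l^2 - 4*l - 5) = (l - 5)^2*(l - 3)*(l + 1)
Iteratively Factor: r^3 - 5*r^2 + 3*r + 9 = (r - 3)*(r^2 - 2*r - 3) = (r - 3)^2*(r + 1)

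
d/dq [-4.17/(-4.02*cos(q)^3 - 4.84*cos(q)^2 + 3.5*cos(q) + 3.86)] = (50.2902*cos(q)^2 + 40.3656*cos(q) - 14.595)*sin(q)/(4.02*cos(q)^3 + 4.84*cos(q)^2 - 3.5*cos(q) - 3.86)^2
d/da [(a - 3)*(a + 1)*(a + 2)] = 3*a^2 - 7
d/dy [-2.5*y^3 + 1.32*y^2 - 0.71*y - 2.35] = -7.5*y^2 + 2.64*y - 0.71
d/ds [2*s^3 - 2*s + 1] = 6*s^2 - 2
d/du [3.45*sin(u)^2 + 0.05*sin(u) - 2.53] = (6.9*sin(u) + 0.05)*cos(u)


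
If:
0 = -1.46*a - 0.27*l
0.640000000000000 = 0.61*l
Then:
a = -0.19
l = 1.05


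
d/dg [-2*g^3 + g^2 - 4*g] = -6*g^2 + 2*g - 4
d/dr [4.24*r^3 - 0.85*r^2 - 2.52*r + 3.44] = 12.72*r^2 - 1.7*r - 2.52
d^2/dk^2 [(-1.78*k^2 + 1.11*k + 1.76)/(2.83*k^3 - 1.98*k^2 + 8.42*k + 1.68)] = (-28.511684*k^6 + 53.339274*k^5 + 386.318772*k^4 - 142.859196*k^3 + 194.17488*k^2 - 204.104736*k + 219.81328)/(22.665187*k^9 - 47.572866*k^8 + 235.58901*k^7 - 250.481304*k^6 + 644.457468*k^5 - 161.173512*k^4 + 452.860136*k^3 + 340.5528*k^2 + 71.293824*k + 4.741632)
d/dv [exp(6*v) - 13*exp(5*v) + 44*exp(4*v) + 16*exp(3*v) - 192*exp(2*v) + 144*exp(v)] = (6*exp(5*v) - 65*exp(4*v) + 176*exp(3*v) + 48*exp(2*v) - 384*exp(v) + 144)*exp(v)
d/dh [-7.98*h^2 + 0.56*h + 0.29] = 0.56 - 15.96*h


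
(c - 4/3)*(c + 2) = c^2 + 2*c/3 - 8/3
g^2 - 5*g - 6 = (g - 6)*(g + 1)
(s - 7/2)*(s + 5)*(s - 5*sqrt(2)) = s^3 - 5*sqrt(2)*s^2 + 3*s^2/2 - 35*s/2 - 15*sqrt(2)*s/2 + 175*sqrt(2)/2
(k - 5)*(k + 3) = k^2 - 2*k - 15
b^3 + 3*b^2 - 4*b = b*(b - 1)*(b + 4)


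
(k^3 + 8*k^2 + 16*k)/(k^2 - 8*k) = (k^2 + 8*k + 16)/(k - 8)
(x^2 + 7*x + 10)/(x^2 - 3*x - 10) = (x + 5)/(x - 5)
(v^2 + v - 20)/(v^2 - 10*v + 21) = (v^2 + v - 20)/(v^2 - 10*v + 21)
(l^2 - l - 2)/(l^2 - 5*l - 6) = (l - 2)/(l - 6)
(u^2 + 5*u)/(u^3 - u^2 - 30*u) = 1/(u - 6)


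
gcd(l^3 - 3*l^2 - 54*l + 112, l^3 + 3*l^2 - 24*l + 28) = l^2 + 5*l - 14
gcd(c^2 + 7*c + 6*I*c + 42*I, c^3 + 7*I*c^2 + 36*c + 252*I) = c + 6*I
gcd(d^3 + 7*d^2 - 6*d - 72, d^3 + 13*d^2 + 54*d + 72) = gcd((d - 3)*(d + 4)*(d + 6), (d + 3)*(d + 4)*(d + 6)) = d^2 + 10*d + 24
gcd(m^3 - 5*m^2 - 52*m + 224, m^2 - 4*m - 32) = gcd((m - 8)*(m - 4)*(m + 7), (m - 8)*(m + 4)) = m - 8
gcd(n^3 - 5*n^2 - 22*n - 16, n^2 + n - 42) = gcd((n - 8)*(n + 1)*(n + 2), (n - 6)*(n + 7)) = 1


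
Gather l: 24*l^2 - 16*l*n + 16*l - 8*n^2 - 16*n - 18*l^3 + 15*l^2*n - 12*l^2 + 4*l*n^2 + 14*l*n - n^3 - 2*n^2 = -18*l^3 + l^2*(15*n + 12) + l*(4*n^2 - 2*n + 16) - n^3 - 10*n^2 - 16*n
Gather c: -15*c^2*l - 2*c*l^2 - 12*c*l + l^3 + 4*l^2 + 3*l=-15*c^2*l + c*(-2*l^2 - 12*l) + l^3 + 4*l^2 + 3*l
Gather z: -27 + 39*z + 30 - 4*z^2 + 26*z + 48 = -4*z^2 + 65*z + 51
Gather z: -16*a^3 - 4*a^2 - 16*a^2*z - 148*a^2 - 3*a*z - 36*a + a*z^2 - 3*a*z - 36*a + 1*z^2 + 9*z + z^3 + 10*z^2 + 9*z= -16*a^3 - 152*a^2 - 72*a + z^3 + z^2*(a + 11) + z*(-16*a^2 - 6*a + 18)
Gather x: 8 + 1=9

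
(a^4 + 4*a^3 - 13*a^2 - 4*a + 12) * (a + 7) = a^5 + 11*a^4 + 15*a^3 - 95*a^2 - 16*a + 84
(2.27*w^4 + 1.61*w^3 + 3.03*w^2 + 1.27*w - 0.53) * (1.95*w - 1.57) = 4.4265*w^5 - 0.4244*w^4 + 3.3808*w^3 - 2.2806*w^2 - 3.0274*w + 0.8321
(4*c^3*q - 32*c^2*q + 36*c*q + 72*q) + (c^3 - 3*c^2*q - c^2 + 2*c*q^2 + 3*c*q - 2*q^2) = 4*c^3*q + c^3 - 35*c^2*q - c^2 + 2*c*q^2 + 39*c*q - 2*q^2 + 72*q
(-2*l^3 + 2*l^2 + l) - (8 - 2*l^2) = -2*l^3 + 4*l^2 + l - 8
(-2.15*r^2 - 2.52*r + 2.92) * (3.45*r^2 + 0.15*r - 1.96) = -7.4175*r^4 - 9.0165*r^3 + 13.91*r^2 + 5.3772*r - 5.7232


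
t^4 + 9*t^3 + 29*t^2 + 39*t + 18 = (t + 1)*(t + 2)*(t + 3)^2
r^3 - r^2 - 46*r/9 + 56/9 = (r - 2)*(r - 4/3)*(r + 7/3)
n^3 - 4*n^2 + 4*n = n*(n - 2)^2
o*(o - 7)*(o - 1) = o^3 - 8*o^2 + 7*o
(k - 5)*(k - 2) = k^2 - 7*k + 10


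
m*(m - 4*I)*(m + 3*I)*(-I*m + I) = -I*m^4 - m^3 + I*m^3 + m^2 - 12*I*m^2 + 12*I*m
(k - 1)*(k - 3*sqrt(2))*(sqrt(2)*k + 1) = sqrt(2)*k^3 - 5*k^2 - sqrt(2)*k^2 - 3*sqrt(2)*k + 5*k + 3*sqrt(2)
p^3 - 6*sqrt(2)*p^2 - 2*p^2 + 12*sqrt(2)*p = p*(p - 2)*(p - 6*sqrt(2))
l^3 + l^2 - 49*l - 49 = (l - 7)*(l + 1)*(l + 7)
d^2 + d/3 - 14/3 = (d - 2)*(d + 7/3)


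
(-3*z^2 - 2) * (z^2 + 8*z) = -3*z^4 - 24*z^3 - 2*z^2 - 16*z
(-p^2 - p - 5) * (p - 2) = -p^3 + p^2 - 3*p + 10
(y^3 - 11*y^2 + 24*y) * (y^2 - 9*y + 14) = y^5 - 20*y^4 + 137*y^3 - 370*y^2 + 336*y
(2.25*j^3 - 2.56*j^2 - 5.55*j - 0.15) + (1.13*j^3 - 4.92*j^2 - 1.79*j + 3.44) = 3.38*j^3 - 7.48*j^2 - 7.34*j + 3.29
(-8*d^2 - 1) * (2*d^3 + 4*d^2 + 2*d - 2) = -16*d^5 - 32*d^4 - 18*d^3 + 12*d^2 - 2*d + 2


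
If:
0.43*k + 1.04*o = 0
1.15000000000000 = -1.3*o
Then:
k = 2.14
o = -0.88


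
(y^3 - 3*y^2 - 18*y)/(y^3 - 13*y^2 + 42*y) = (y + 3)/(y - 7)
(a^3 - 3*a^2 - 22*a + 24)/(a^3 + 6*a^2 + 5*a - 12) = (a - 6)/(a + 3)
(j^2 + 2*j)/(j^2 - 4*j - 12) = j/(j - 6)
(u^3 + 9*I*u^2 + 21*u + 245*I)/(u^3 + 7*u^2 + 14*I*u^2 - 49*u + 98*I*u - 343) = (u - 5*I)/(u + 7)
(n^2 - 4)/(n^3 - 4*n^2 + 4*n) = (n + 2)/(n*(n - 2))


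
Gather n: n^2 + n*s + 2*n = n^2 + n*(s + 2)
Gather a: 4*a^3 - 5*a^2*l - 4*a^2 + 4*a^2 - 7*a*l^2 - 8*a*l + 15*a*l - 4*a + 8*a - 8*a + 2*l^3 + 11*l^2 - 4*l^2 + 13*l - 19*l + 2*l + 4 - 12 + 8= 4*a^3 - 5*a^2*l + a*(-7*l^2 + 7*l - 4) + 2*l^3 + 7*l^2 - 4*l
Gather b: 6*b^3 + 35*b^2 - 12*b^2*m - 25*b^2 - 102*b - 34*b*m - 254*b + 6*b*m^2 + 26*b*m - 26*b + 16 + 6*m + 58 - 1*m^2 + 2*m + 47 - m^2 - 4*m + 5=6*b^3 + b^2*(10 - 12*m) + b*(6*m^2 - 8*m - 382) - 2*m^2 + 4*m + 126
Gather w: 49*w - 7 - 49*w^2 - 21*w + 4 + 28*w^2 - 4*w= -21*w^2 + 24*w - 3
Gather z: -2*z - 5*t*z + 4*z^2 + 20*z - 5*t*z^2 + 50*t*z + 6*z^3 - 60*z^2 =6*z^3 + z^2*(-5*t - 56) + z*(45*t + 18)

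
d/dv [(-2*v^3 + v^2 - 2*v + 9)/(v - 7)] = (-4*v^3 + 43*v^2 - 14*v + 5)/(v^2 - 14*v + 49)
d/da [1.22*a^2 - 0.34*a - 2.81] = 2.44*a - 0.34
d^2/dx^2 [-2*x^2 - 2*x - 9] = -4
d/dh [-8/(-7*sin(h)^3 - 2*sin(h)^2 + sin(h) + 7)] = 8*(-21*sin(h)^2 - 4*sin(h) + 1)*cos(h)/(7*sin(h)^3 + 2*sin(h)^2 - sin(h) - 7)^2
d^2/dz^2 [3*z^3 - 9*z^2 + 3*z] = 18*z - 18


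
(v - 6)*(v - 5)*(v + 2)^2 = v^4 - 7*v^3 - 10*v^2 + 76*v + 120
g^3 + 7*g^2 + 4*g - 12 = (g - 1)*(g + 2)*(g + 6)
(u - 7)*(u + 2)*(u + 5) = u^3 - 39*u - 70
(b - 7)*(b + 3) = b^2 - 4*b - 21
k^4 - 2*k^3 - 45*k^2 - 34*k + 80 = (k - 8)*(k - 1)*(k + 2)*(k + 5)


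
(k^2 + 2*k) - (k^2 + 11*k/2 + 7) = -7*k/2 - 7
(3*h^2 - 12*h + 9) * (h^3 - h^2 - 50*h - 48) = 3*h^5 - 15*h^4 - 129*h^3 + 447*h^2 + 126*h - 432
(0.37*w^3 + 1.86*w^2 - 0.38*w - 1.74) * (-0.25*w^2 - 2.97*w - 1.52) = -0.0925*w^5 - 1.5639*w^4 - 5.9916*w^3 - 1.2636*w^2 + 5.7454*w + 2.6448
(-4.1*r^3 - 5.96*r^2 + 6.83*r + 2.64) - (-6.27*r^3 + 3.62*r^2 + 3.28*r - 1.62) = 2.17*r^3 - 9.58*r^2 + 3.55*r + 4.26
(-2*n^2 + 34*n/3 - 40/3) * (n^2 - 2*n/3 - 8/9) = -2*n^4 + 38*n^3/3 - 172*n^2/9 - 32*n/27 + 320/27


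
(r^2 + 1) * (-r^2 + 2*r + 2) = -r^4 + 2*r^3 + r^2 + 2*r + 2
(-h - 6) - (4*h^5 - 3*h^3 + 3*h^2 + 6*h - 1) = -4*h^5 + 3*h^3 - 3*h^2 - 7*h - 5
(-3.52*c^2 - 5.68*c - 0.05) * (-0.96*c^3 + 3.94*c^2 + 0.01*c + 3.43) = 3.3792*c^5 - 8.416*c^4 - 22.3664*c^3 - 12.3274*c^2 - 19.4829*c - 0.1715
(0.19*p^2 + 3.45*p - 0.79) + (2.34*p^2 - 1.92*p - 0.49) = 2.53*p^2 + 1.53*p - 1.28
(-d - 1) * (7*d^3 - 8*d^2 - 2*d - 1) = -7*d^4 + d^3 + 10*d^2 + 3*d + 1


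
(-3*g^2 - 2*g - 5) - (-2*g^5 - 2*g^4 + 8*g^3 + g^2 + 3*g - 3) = 2*g^5 + 2*g^4 - 8*g^3 - 4*g^2 - 5*g - 2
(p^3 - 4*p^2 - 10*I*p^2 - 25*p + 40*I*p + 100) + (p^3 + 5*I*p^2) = 2*p^3 - 4*p^2 - 5*I*p^2 - 25*p + 40*I*p + 100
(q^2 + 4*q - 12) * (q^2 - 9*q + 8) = q^4 - 5*q^3 - 40*q^2 + 140*q - 96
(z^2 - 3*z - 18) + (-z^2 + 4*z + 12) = z - 6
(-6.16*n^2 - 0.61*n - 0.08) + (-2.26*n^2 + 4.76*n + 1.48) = -8.42*n^2 + 4.15*n + 1.4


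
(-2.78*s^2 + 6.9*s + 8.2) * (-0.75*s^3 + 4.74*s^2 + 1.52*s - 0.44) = 2.085*s^5 - 18.3522*s^4 + 22.3304*s^3 + 50.5792*s^2 + 9.428*s - 3.608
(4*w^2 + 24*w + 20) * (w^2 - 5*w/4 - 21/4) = 4*w^4 + 19*w^3 - 31*w^2 - 151*w - 105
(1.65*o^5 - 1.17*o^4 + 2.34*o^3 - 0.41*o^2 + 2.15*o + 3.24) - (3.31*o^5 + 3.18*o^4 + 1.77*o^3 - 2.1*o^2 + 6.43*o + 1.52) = -1.66*o^5 - 4.35*o^4 + 0.57*o^3 + 1.69*o^2 - 4.28*o + 1.72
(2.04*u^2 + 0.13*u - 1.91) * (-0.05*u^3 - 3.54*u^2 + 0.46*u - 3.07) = -0.102*u^5 - 7.2281*u^4 + 0.5737*u^3 + 0.558400000000001*u^2 - 1.2777*u + 5.8637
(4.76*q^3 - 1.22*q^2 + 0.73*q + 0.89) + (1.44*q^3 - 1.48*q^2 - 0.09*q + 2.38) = 6.2*q^3 - 2.7*q^2 + 0.64*q + 3.27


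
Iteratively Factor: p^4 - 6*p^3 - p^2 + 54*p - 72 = (p - 3)*(p^3 - 3*p^2 - 10*p + 24) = (p - 4)*(p - 3)*(p^2 + p - 6) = (p - 4)*(p - 3)*(p + 3)*(p - 2)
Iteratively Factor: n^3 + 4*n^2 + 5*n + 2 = (n + 1)*(n^2 + 3*n + 2) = (n + 1)*(n + 2)*(n + 1)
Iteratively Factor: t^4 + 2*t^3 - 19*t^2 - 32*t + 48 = (t + 4)*(t^3 - 2*t^2 - 11*t + 12) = (t - 1)*(t + 4)*(t^2 - t - 12) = (t - 1)*(t + 3)*(t + 4)*(t - 4)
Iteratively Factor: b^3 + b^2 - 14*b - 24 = (b + 2)*(b^2 - b - 12) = (b + 2)*(b + 3)*(b - 4)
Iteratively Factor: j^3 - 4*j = (j)*(j^2 - 4) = j*(j - 2)*(j + 2)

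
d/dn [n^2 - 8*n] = 2*n - 8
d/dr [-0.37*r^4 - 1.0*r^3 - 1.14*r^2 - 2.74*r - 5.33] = -1.48*r^3 - 3.0*r^2 - 2.28*r - 2.74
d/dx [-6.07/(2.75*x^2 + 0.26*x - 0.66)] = (33.385*x + 1.5782)/(2.75*x^2 + 0.26*x - 0.66)^2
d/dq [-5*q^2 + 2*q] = 2 - 10*q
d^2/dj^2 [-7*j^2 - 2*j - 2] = -14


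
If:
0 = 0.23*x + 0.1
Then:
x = -0.43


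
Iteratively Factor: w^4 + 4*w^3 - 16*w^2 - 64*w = (w + 4)*(w^3 - 16*w) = (w - 4)*(w + 4)*(w^2 + 4*w) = w*(w - 4)*(w + 4)*(w + 4)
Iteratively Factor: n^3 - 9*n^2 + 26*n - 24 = (n - 2)*(n^2 - 7*n + 12) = (n - 4)*(n - 2)*(n - 3)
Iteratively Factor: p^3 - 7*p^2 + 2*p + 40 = (p - 5)*(p^2 - 2*p - 8) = (p - 5)*(p - 4)*(p + 2)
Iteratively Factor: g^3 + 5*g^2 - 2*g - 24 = (g + 4)*(g^2 + g - 6) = (g - 2)*(g + 4)*(g + 3)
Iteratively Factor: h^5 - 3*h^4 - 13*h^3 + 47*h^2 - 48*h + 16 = (h - 1)*(h^4 - 2*h^3 - 15*h^2 + 32*h - 16) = (h - 4)*(h - 1)*(h^3 + 2*h^2 - 7*h + 4) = (h - 4)*(h - 1)^2*(h^2 + 3*h - 4) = (h - 4)*(h - 1)^3*(h + 4)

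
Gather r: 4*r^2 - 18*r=4*r^2 - 18*r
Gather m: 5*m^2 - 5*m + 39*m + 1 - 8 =5*m^2 + 34*m - 7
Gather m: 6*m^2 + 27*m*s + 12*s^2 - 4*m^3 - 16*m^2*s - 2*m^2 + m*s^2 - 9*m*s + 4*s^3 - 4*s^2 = -4*m^3 + m^2*(4 - 16*s) + m*(s^2 + 18*s) + 4*s^3 + 8*s^2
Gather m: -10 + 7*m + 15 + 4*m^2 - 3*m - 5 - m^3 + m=-m^3 + 4*m^2 + 5*m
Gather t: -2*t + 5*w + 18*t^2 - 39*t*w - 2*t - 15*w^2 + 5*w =18*t^2 + t*(-39*w - 4) - 15*w^2 + 10*w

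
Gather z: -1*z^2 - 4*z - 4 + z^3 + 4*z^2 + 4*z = z^3 + 3*z^2 - 4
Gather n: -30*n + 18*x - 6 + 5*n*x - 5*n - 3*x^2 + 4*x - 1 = n*(5*x - 35) - 3*x^2 + 22*x - 7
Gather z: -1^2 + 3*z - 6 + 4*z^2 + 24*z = 4*z^2 + 27*z - 7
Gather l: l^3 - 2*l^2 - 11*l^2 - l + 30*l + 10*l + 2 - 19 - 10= l^3 - 13*l^2 + 39*l - 27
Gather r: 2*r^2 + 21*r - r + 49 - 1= 2*r^2 + 20*r + 48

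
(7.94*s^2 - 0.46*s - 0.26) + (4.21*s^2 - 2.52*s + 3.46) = 12.15*s^2 - 2.98*s + 3.2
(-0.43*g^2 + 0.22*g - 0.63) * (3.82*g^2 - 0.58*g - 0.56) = -1.6426*g^4 + 1.0898*g^3 - 2.2934*g^2 + 0.2422*g + 0.3528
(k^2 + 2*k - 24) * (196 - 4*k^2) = -4*k^4 - 8*k^3 + 292*k^2 + 392*k - 4704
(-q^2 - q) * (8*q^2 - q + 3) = -8*q^4 - 7*q^3 - 2*q^2 - 3*q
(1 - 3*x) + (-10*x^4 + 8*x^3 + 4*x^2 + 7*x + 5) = -10*x^4 + 8*x^3 + 4*x^2 + 4*x + 6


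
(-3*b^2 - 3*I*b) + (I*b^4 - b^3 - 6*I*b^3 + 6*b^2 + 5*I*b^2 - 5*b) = I*b^4 - b^3 - 6*I*b^3 + 3*b^2 + 5*I*b^2 - 5*b - 3*I*b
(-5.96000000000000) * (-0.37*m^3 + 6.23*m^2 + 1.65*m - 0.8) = 2.2052*m^3 - 37.1308*m^2 - 9.834*m + 4.768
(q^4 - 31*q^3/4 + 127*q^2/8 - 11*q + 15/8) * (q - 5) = q^5 - 51*q^4/4 + 437*q^3/8 - 723*q^2/8 + 455*q/8 - 75/8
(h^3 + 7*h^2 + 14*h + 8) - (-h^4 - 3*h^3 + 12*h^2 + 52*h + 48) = h^4 + 4*h^3 - 5*h^2 - 38*h - 40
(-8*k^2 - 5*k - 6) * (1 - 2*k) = 16*k^3 + 2*k^2 + 7*k - 6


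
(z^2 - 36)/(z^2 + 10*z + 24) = (z - 6)/(z + 4)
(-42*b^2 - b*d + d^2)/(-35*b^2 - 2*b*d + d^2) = (6*b + d)/(5*b + d)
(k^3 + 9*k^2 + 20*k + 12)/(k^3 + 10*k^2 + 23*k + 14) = (k + 6)/(k + 7)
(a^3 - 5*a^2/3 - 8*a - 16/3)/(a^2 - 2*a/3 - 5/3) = (3*a^2 - 8*a - 16)/(3*a - 5)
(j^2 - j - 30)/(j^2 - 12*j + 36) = (j + 5)/(j - 6)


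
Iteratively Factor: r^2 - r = (r)*(r - 1)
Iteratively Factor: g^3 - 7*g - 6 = (g + 2)*(g^2 - 2*g - 3) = (g + 1)*(g + 2)*(g - 3)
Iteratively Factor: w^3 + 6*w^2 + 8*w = (w + 2)*(w^2 + 4*w) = w*(w + 2)*(w + 4)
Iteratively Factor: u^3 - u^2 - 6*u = (u - 3)*(u^2 + 2*u) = (u - 3)*(u + 2)*(u)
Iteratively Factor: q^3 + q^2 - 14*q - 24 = (q + 3)*(q^2 - 2*q - 8) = (q + 2)*(q + 3)*(q - 4)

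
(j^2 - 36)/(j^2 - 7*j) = (j^2 - 36)/(j*(j - 7))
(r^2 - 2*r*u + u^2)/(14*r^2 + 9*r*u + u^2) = (r^2 - 2*r*u + u^2)/(14*r^2 + 9*r*u + u^2)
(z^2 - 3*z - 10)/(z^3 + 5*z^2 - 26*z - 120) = (z + 2)/(z^2 + 10*z + 24)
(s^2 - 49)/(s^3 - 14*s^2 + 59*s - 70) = (s + 7)/(s^2 - 7*s + 10)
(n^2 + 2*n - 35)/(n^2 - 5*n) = (n + 7)/n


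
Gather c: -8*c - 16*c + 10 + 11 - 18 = 3 - 24*c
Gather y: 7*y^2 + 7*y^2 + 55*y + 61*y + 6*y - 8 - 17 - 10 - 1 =14*y^2 + 122*y - 36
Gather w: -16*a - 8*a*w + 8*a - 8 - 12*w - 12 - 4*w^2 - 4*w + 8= -8*a - 4*w^2 + w*(-8*a - 16) - 12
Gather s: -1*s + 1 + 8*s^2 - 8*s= 8*s^2 - 9*s + 1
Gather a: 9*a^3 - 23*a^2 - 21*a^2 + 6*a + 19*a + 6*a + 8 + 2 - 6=9*a^3 - 44*a^2 + 31*a + 4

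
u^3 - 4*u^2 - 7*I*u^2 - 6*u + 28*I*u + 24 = (u - 4)*(u - 6*I)*(u - I)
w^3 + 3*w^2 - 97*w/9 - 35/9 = (w - 7/3)*(w + 1/3)*(w + 5)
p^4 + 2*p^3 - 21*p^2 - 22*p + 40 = (p - 4)*(p - 1)*(p + 2)*(p + 5)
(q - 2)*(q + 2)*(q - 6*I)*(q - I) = q^4 - 7*I*q^3 - 10*q^2 + 28*I*q + 24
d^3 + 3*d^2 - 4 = (d - 1)*(d + 2)^2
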